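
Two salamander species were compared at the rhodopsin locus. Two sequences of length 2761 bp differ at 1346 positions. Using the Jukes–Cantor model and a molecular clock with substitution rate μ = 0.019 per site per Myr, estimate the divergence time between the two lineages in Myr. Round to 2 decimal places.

p = 1346/2761 ≈ 0.487505.
d = −(3/4) ln(1 − 4p/3) = −0.75 ln(1 − 0.650007) = −0.75 ln(0.349993)
  = −0.75 × (-1.049842) = 0.787382 substitutions/site.
Under a molecular clock d = 2μt, so t = d/(2μ) = 0.787382 / (2 × 0.019) = 20.72 Myr.

20.72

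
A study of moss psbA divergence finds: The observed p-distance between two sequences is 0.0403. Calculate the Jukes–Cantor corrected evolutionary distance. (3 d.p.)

0.041

d = −(3/4) ln(1 − 4p/3) = −0.75 ln(1 − 0.053733) = −0.75 ln(0.946267)
  = −0.75 × (-0.055231) = 0.041423 substitutions/site.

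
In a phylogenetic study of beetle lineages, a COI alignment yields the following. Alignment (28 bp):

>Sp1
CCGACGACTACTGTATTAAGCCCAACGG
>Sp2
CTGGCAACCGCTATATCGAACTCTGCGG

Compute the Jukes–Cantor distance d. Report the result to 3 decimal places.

0.635

The sequences differ at 12 of 28 sites, so p = 12/28 ≈ 0.428571.
d = −(3/4) ln(1 − 4p/3) = −0.75 ln(1 − 0.571428) = −0.75 ln(0.428572)
  = −0.75 × (-0.847297) = 0.635473 substitutions/site.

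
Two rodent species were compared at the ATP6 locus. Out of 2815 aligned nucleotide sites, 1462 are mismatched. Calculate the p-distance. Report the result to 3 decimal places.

0.519

p = 1462/2815 = 0.519360… ≈ 0.519 (to 3 d.p.).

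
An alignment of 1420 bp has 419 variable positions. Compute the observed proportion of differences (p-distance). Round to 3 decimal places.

p = 419/1420 = 0.295070… ≈ 0.295 (to 3 d.p.).

0.295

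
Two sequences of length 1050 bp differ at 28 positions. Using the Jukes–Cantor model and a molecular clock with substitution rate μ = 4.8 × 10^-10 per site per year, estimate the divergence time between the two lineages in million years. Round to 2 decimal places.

28.28

p = 28/1050 ≈ 0.026667.
d = −(3/4) ln(1 − 4p/3) = −0.75 ln(1 − 0.035556) = −0.75 ln(0.964444)
  = −0.75 × (-0.036204) = 0.027153 substitutions/site.
Under a molecular clock d = 2μt, so t = d/(2μ) = 0.027153 / (2 × 4.8 × 10^-10) = 28.28 million years.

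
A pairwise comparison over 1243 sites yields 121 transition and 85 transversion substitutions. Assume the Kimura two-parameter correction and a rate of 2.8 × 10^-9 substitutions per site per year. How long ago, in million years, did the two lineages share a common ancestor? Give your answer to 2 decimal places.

P = 121/1243 ≈ 0.097345 and Q = 85/1243 ≈ 0.068383.
Under the Kimura two-parameter model, d = −½ ln(1 − 2P − Q) − ¼ ln(1 − 2Q).
1 − 2P − Q = 0.736927, giving −½ ln(0.736927) = 0.152633.
1 − 2Q = 0.863234, giving −¼ ln(0.863234) = 0.036767.
d = 0.152633 + 0.036767 = 0.189400.
Under a molecular clock d = 2μt, so t = d/(2μ) = 0.189400 / (2 × 2.8 × 10^-9) = 33.82 million years.

33.82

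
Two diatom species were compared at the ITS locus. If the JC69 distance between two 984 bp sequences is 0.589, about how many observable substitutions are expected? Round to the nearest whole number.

Invert JC69: p = (3/4)(1 − e^(−4d/3)) = 0.75 × (1 − e^(-0.785333)) = 0.75 × (1 − 0.455968) = 0.408024.
Expected differing sites = pL ≈ 0.408024 × 984 = 401.495616 ≈ 401.

401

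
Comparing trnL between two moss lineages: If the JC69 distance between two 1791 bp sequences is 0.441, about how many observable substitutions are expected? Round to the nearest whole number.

597

Invert JC69: p = (3/4)(1 − e^(−4d/3)) = 0.75 × (1 − e^(-0.588)) = 0.75 × (1 − 0.555437) = 0.333422.
Expected differing sites = pL ≈ 0.333422 × 1791 = 597.158802 ≈ 597.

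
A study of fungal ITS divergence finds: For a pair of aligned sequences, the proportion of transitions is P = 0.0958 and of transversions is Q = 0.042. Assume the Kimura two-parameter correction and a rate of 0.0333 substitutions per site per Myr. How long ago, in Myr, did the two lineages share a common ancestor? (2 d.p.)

Under the Kimura two-parameter model, d = −½ ln(1 − 2P − Q) − ¼ ln(1 − 2Q).
1 − 2P − Q = 0.7664, giving −½ ln(0.7664) = 0.133026.
1 − 2Q = 0.916, giving −¼ ln(0.916) = 0.021935.
d = 0.133026 + 0.021935 = 0.154961.
Under a molecular clock d = 2μt, so t = d/(2μ) = 0.154961 / (2 × 0.0333) = 2.33 Myr.

2.33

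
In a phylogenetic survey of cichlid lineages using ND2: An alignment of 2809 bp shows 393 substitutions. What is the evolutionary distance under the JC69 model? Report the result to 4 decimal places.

0.1548

p = 393/2809 ≈ 0.139907.
d = −(3/4) ln(1 − 4p/3) = −0.75 ln(1 − 0.186543) = −0.75 ln(0.813457)
  = −0.75 × (-0.206462) = 0.154847 substitutions/site.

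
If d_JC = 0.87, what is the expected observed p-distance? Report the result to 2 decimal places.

0.51

p = (3/4)(1 − e^(−4d/3)) = 0.75 × (1 − e^(-1.16)) = 0.75 × (1 − 0.313486) = 0.514886.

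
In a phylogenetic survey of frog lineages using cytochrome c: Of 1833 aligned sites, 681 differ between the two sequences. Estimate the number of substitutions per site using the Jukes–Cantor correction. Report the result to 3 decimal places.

p = 681/1833 ≈ 0.371522.
d = −(3/4) ln(1 − 4p/3) = −0.75 ln(1 − 0.495363) = −0.75 ln(0.504637)
  = −0.75 × (-0.683916) = 0.512937 substitutions/site.

0.513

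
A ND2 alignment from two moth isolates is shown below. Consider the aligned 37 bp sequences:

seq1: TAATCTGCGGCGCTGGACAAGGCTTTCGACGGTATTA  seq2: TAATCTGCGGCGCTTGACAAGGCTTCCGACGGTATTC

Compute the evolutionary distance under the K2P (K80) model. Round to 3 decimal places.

Of 37 sites, 1 differences are transitions and 2 are transversions, so P = 1/37 ≈ 0.027027 and Q = 2/37 ≈ 0.054054.
Under the Kimura two-parameter model, d = −½ ln(1 − 2P − Q) − ¼ ln(1 − 2Q).
1 − 2P − Q = 0.891892, giving −½ ln(0.891892) = 0.057205.
1 − 2Q = 0.891892, giving −¼ ln(0.891892) = 0.028603.
d = 0.057205 + 0.028603 = 0.085808.

0.086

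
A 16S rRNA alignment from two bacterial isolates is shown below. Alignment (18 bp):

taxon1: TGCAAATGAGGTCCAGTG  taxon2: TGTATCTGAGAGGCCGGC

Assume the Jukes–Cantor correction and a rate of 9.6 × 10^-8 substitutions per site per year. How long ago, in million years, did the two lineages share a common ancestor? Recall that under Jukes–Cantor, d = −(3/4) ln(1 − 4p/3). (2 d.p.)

4.29

The sequences differ at 9 of 18 sites (3, 5, 6, 11, 12, 13, 15, 17, 18), so p = 9/18 = 0.5.
d = −(3/4) ln(1 − 4p/3) = −0.75 ln(1 − 0.666667) = −0.75 ln(0.333333)
  = −0.75 × (-1.098613) = 0.823960 substitutions/site.
Under a molecular clock d = 2μt, so t = d/(2μ) = 0.823960 / (2 × 9.6 × 10^-8) = 4.29 million years.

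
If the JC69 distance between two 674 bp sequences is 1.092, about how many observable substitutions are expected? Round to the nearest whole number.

388

Invert JC69: p = (3/4)(1 − e^(−4d/3)) = 0.75 × (1 − e^(-1.456)) = 0.75 × (1 − 0.233167) = 0.575125.
Expected differing sites = pL ≈ 0.575125 × 674 = 387.63425 ≈ 388.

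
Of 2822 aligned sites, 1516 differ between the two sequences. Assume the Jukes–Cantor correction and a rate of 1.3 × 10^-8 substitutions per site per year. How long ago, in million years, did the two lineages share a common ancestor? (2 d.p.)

p = 1516/2822 ≈ 0.537208.
d = −(3/4) ln(1 − 4p/3) = −0.75 ln(1 − 0.716277) = −0.75 ln(0.283723)
  = −0.75 × (-1.259757) = 0.944818 substitutions/site.
Under a molecular clock d = 2μt, so t = d/(2μ) = 0.944818 / (2 × 1.3 × 10^-8) = 36.34 million years.

36.34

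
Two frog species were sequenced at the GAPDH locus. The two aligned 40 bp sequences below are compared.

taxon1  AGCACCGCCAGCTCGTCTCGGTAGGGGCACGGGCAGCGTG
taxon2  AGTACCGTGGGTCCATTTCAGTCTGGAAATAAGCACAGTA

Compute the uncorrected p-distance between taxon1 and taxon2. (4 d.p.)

The sequences differ at 19 of 40 positions.
p = 19/40 = 0.4750.

0.4750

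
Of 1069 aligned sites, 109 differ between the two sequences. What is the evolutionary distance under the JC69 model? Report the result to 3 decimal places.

0.110

p = 109/1069 ≈ 0.101964.
d = −(3/4) ln(1 − 4p/3) = −0.75 ln(1 − 0.135952) = −0.75 ln(0.864048)
  = −0.75 × (-0.146127) = 0.109595 substitutions/site.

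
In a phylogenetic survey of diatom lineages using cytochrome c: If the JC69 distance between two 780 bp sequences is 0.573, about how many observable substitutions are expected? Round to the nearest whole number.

313

Invert JC69: p = (3/4)(1 − e^(−4d/3)) = 0.75 × (1 − e^(-0.764)) = 0.75 × (1 − 0.465799) = 0.400651.
Expected differing sites = pL ≈ 0.400651 × 780 = 312.50778 ≈ 313.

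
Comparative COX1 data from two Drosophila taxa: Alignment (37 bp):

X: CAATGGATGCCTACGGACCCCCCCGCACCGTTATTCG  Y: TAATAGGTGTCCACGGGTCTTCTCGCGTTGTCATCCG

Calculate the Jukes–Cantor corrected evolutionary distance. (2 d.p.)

0.58

The sequences differ at 15 of 37 sites, so p = 15/37 ≈ 0.405405.
d = −(3/4) ln(1 − 4p/3) = −0.75 ln(1 − 0.54054) = −0.75 ln(0.45946)
  = −0.75 × (-0.777703) = 0.583277 substitutions/site.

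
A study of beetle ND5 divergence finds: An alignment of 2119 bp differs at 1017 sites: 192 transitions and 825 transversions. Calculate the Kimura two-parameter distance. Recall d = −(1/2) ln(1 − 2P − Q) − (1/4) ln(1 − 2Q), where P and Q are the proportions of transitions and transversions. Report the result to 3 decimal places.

0.800

P = 192/2119 ≈ 0.090609 and Q = 825/2119 ≈ 0.389335.
Under the Kimura two-parameter model, d = −½ ln(1 − 2P − Q) − ¼ ln(1 − 2Q).
1 − 2P − Q = 0.429447, giving −½ ln(0.429447) = 0.422628.
1 − 2Q = 0.22133, giving −¼ ln(0.22133) = 0.377025.
d = 0.422628 + 0.377025 = 0.799653.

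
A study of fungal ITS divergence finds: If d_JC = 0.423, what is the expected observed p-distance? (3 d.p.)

0.323

p = (3/4)(1 − e^(−4d/3)) = 0.75 × (1 − e^(-0.564)) = 0.75 × (1 − 0.568929) = 0.323303.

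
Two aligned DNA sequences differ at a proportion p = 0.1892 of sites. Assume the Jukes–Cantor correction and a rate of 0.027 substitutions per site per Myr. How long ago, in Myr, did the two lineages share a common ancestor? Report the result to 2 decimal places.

d = −(3/4) ln(1 − 4p/3) = −0.75 ln(1 − 0.252267) = −0.75 ln(0.747733)
  = −0.75 × (-0.290709) = 0.218032 substitutions/site.
Under a molecular clock d = 2μt, so t = d/(2μ) = 0.218032 / (2 × 0.027) = 4.04 Myr.

4.04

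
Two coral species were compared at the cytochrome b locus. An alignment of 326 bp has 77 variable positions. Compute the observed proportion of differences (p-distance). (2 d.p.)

p = 77/326 = 0.236196… ≈ 0.24 (to 2 d.p.).

0.24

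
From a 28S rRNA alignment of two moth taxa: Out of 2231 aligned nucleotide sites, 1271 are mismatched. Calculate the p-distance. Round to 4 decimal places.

0.5697

p = 1271/2231 = 0.569699… ≈ 0.5697 (to 4 d.p.).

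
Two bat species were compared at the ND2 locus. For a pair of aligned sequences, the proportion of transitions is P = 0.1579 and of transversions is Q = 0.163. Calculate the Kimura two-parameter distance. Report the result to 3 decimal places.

0.424

Under the Kimura two-parameter model, d = −½ ln(1 − 2P − Q) − ¼ ln(1 − 2Q).
1 − 2P − Q = 0.5212, giving −½ ln(0.5212) = 0.325811.
1 − 2Q = 0.674, giving −¼ ln(0.674) = 0.098631.
d = 0.325811 + 0.098631 = 0.424442.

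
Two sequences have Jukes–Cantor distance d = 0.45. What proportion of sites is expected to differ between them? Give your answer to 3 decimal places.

p = (3/4)(1 − e^(−4d/3)) = 0.75 × (1 − e^(-0.6)) = 0.75 × (1 − 0.548812) = 0.338391.

0.338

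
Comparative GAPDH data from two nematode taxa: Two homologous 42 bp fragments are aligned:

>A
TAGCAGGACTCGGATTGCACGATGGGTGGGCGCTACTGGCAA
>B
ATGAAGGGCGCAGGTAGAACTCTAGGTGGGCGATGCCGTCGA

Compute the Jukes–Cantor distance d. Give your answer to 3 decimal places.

0.582

The sequences differ at 17 of 42 sites, so p = 17/42 ≈ 0.404762.
d = −(3/4) ln(1 − 4p/3) = −0.75 ln(1 − 0.539683) = −0.75 ln(0.460317)
  = −0.75 × (-0.775840) = 0.581880 substitutions/site.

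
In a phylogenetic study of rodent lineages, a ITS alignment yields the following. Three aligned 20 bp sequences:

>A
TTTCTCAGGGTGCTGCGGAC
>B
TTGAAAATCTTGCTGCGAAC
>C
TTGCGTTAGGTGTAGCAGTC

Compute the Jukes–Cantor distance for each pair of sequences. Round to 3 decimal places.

A–B: 8/20 sites differ → p = 0.4, d = −0.75 ln(1 − 0.533333) = 0.571605 ≈ 0.572.
A–C: 9/20 sites differ → p = 0.45, d = −0.75 ln(1 − 0.6) = 0.687218 ≈ 0.687.
B–C: 12/20 sites differ → p = 0.6, d = −0.75 ln(1 − 0.8) = 1.207078 ≈ 1.207.

d(A,B) = 0.572, d(A,C) = 0.687, d(B,C) = 1.207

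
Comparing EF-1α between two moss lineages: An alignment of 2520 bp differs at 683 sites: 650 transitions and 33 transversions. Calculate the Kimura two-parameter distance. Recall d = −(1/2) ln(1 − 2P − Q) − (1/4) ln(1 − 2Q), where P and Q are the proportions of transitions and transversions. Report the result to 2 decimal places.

0.38

P = 650/2520 ≈ 0.257937 and Q = 33/2520 ≈ 0.013095.
Under the Kimura two-parameter model, d = −½ ln(1 − 2P − Q) − ¼ ln(1 − 2Q).
1 − 2P − Q = 0.471031, giving −½ ln(0.471031) = 0.376416.
1 − 2Q = 0.97381, giving −¼ ln(0.97381) = 0.006635.
d = 0.376416 + 0.006635 = 0.383051.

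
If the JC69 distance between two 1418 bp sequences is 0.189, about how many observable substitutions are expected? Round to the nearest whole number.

Invert JC69: p = (3/4)(1 − e^(−4d/3)) = 0.75 × (1 − e^(-0.252)) = 0.75 × (1 − 0.777245) = 0.167066.
Expected differing sites = pL ≈ 0.167066 × 1418 = 236.899588 ≈ 237.

237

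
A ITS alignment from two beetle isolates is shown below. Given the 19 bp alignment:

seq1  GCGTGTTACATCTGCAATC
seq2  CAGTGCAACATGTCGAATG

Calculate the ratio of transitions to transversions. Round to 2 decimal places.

Transitions are A↔G and C↔T; transversions are all other mismatches.
Transitions: 1. Transversions: 7.
R = 1/7 = 0.142857… ≈ 0.14 (to 2 d.p.).

0.14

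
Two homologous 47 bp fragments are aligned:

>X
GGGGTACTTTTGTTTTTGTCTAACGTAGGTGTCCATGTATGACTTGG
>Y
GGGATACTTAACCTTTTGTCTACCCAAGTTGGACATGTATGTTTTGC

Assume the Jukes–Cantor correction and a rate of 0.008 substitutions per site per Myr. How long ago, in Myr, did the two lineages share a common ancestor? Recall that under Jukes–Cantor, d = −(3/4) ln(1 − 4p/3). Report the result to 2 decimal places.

The sequences differ at 14 of 47 sites, so p = 14/47 ≈ 0.297872.
d = −(3/4) ln(1 − 4p/3) = −0.75 ln(1 − 0.397163) = −0.75 ln(0.602837)
  = −0.75 × (-0.506108) = 0.379581 substitutions/site.
Under a molecular clock d = 2μt, so t = d/(2μ) = 0.379581 / (2 × 0.008) = 23.72 Myr.

23.72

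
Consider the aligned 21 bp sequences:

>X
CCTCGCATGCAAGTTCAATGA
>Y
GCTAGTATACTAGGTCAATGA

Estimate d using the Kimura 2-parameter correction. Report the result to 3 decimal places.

0.360

Of 21 sites, 2 differences are transitions and 4 are transversions, so P = 2/21 ≈ 0.095238 and Q = 4/21 ≈ 0.190476.
Under the Kimura two-parameter model, d = −½ ln(1 − 2P − Q) − ¼ ln(1 − 2Q).
1 − 2P − Q = 0.619048, giving −½ ln(0.619048) = 0.239786.
1 − 2Q = 0.619048, giving −¼ ln(0.619048) = 0.119893.
d = 0.239786 + 0.119893 = 0.359679.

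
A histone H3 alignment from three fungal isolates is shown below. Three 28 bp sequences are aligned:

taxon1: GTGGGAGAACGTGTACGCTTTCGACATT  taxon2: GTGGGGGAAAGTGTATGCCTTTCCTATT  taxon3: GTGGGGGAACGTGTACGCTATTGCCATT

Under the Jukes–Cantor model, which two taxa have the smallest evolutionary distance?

taxon1 and taxon3

taxon1–taxon2: 8/28 differ, p = 0.286, d = 0.360.
taxon1–taxon3: 4/28 differ, p = 0.143, d = 0.158.
taxon2–taxon3: 6/28 differ, p = 0.214, d = 0.252.
The smallest distance is between taxon1 and taxon3.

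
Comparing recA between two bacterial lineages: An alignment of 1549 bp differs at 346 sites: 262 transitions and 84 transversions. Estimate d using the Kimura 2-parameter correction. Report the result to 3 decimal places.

P = 262/1549 ≈ 0.169141 and Q = 84/1549 ≈ 0.054229.
Under the Kimura two-parameter model, d = −½ ln(1 − 2P − Q) − ¼ ln(1 − 2Q).
1 − 2P − Q = 0.607489, giving −½ ln(0.607489) = 0.249211.
1 − 2Q = 0.891542, giving −¼ ln(0.891542) = 0.028701.
d = 0.249211 + 0.028701 = 0.277912.

0.278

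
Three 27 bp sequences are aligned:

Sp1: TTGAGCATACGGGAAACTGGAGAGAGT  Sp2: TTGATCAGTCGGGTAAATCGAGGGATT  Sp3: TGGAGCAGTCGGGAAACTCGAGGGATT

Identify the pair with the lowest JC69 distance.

Sp1–Sp2: 8/27 differ, p = 0.296, d = 0.377.
Sp1–Sp3: 6/27 differ, p = 0.222, d = 0.264.
Sp2–Sp3: 4/27 differ, p = 0.148, d = 0.165.
The smallest distance is between Sp2 and Sp3.

Sp2 and Sp3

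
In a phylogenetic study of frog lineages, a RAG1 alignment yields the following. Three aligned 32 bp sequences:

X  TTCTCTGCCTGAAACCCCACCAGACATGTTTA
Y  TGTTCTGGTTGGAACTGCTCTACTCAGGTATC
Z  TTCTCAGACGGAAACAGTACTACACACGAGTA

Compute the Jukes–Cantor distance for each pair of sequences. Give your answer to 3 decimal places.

X–Y: 14/32 sites differ → p = 0.4375, d = −0.75 ln(1 − 0.583333) = 0.656601 ≈ 0.657.
X–Z: 11/32 sites differ → p = 0.34375, d = −0.75 ln(1 − 0.458333) = 0.459828 ≈ 0.460.
Y–Z: 15/32 sites differ → p = 0.46875, d = −0.75 ln(1 − 0.625) = 0.735622 ≈ 0.736.

d(X,Y) = 0.657, d(X,Z) = 0.460, d(Y,Z) = 0.736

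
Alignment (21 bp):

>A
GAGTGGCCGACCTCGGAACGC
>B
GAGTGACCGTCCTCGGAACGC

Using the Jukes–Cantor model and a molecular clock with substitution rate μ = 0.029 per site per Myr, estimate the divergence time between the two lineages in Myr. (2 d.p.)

The sequences differ at 2 of 21 sites (6, 10), so p = 2/21 ≈ 0.095238.
d = −(3/4) ln(1 − 4p/3) = −0.75 ln(1 − 0.126984) = −0.75 ln(0.873016)
  = −0.75 × (-0.135801) = 0.101851 substitutions/site.
Under a molecular clock d = 2μt, so t = d/(2μ) = 0.101851 / (2 × 0.029) = 1.76 Myr.

1.76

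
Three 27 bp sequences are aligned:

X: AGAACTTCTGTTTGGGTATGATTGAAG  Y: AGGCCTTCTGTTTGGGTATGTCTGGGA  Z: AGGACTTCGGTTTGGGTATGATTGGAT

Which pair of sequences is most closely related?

X and Z

X–Y: 7/27 differ, p = 0.259, d = 0.318.
X–Z: 4/27 differ, p = 0.148, d = 0.165.
Y–Z: 6/27 differ, p = 0.222, d = 0.264.
The smallest distance is between X and Z.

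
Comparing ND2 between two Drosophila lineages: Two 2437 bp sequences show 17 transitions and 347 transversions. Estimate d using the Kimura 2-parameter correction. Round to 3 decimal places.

0.169

P = 17/2437 ≈ 0.006976 and Q = 347/2437 ≈ 0.142388.
Under the Kimura two-parameter model, d = −½ ln(1 − 2P − Q) − ¼ ln(1 − 2Q).
1 − 2P − Q = 0.84366, giving −½ ln(0.84366) = 0.085003.
1 − 2Q = 0.715224, giving −¼ ln(0.715224) = 0.083790.
d = 0.085003 + 0.083790 = 0.168793.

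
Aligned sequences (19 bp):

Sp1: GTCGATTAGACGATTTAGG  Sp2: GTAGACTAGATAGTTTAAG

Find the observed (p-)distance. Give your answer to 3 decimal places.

0.316

The sequences differ at 6 of 19 positions (sites 3, 6, 11, 12, 13, 18).
p = 6/19 = 0.315789… ≈ 0.316 (to 3 d.p.).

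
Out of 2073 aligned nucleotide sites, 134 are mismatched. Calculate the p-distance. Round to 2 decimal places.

p = 134/2073 = 0.064640… ≈ 0.06 (to 2 d.p.).

0.06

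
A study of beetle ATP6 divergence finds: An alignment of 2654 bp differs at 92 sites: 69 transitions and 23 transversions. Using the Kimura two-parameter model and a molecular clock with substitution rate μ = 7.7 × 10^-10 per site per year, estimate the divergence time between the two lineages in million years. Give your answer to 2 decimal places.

P = 69/2654 ≈ 0.025998 and Q = 23/2654 ≈ 0.008666.
Under the Kimura two-parameter model, d = −½ ln(1 − 2P − Q) − ¼ ln(1 − 2Q).
1 − 2P − Q = 0.939338, giving −½ ln(0.939338) = 0.031290.
1 − 2Q = 0.982668, giving −¼ ln(0.982668) = 0.004371.
d = 0.031290 + 0.004371 = 0.035661.
Under a molecular clock d = 2μt, so t = d/(2μ) = 0.035661 / (2 × 7.7 × 10^-10) = 23.16 million years.

23.16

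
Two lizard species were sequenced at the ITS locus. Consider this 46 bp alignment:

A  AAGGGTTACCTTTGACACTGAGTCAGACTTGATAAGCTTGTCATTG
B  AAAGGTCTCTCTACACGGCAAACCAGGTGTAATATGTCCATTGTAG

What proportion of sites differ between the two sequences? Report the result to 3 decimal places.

The sequences differ at 25 of 46 positions.
p = 25/46 = 0.543478… ≈ 0.543 (to 3 d.p.).

0.543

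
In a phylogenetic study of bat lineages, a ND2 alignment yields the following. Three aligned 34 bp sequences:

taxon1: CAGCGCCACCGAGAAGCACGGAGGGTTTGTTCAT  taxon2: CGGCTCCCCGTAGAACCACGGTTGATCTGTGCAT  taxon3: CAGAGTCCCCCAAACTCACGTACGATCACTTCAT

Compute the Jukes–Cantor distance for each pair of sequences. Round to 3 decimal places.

d(taxon1,taxon2) = 0.423, d(taxon1,taxon3) = 0.535, d(taxon2,taxon3) = 0.665

taxon1–taxon2: 11/34 sites differ → p ≈ 0.323529, d = −0.75 ln(1 − 0.431372) = 0.423397 ≈ 0.423.
taxon1–taxon3: 13/34 sites differ → p ≈ 0.382353, d = −0.75 ln(1 − 0.509804) = 0.534712 ≈ 0.535.
taxon2–taxon3: 15/34 sites differ → p ≈ 0.441176, d = −0.75 ln(1 − 0.588235) = 0.665477 ≈ 0.665.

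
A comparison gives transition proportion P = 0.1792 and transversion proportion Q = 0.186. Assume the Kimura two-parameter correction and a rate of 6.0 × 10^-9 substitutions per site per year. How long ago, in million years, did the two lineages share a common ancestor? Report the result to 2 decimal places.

42.45

Under the Kimura two-parameter model, d = −½ ln(1 − 2P − Q) − ¼ ln(1 − 2Q).
1 − 2P − Q = 0.4556, giving −½ ln(0.4556) = 0.393070.
1 − 2Q = 0.628, giving −¼ ln(0.628) = 0.116304.
d = 0.393070 + 0.116304 = 0.509374.
Under a molecular clock d = 2μt, so t = d/(2μ) = 0.509374 / (2 × 6.0 × 10^-9) = 42.45 million years.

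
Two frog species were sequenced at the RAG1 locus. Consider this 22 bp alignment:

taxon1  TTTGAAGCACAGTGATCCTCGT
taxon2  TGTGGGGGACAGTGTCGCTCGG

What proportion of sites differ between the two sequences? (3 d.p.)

The sequences differ at 8 of 22 positions (sites 2, 5, 6, 8, 15, 16, 17, 22).
p = 8/22 = 0.363636… ≈ 0.364 (to 3 d.p.).

0.364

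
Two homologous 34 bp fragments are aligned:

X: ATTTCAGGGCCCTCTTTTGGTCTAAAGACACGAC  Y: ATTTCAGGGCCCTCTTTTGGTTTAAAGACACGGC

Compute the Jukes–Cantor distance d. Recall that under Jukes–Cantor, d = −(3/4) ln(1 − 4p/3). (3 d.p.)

0.061

The sequences differ at 2 of 34 sites (22, 33), so p = 2/34 ≈ 0.058824.
d = −(3/4) ln(1 − 4p/3) = −0.75 ln(1 − 0.078432) = −0.75 ln(0.921568)
  = −0.75 × (-0.081679) = 0.061259 substitutions/site.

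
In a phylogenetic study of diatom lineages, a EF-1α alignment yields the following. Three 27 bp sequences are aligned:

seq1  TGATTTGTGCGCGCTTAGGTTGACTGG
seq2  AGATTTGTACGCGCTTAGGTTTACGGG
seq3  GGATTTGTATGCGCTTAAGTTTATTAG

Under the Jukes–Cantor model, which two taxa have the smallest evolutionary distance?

seq1–seq2: 4/27 differ, p = 0.148, d = 0.165.
seq1–seq3: 7/27 differ, p = 0.259, d = 0.318.
seq2–seq3: 6/27 differ, p = 0.222, d = 0.264.
The smallest distance is between seq1 and seq2.

seq1 and seq2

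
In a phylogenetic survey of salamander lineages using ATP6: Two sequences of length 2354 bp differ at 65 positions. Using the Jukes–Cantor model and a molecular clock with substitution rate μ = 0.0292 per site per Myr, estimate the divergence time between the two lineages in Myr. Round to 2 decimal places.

0.48

p = 65/2354 ≈ 0.027613.
d = −(3/4) ln(1 − 4p/3) = −0.75 ln(1 − 0.036817) = −0.75 ln(0.963183)
  = −0.75 × (-0.037512) = 0.028134 substitutions/site.
Under a molecular clock d = 2μt, so t = d/(2μ) = 0.028134 / (2 × 0.0292) = 0.48 Myr.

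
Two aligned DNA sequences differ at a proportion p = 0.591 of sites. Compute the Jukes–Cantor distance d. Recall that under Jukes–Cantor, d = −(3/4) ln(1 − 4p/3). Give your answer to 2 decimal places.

d = −(3/4) ln(1 − 4p/3) = −0.75 ln(1 − 0.788) = −0.75 ln(0.212)
  = −0.75 × (-1.551169) = 1.163377 substitutions/site.

1.16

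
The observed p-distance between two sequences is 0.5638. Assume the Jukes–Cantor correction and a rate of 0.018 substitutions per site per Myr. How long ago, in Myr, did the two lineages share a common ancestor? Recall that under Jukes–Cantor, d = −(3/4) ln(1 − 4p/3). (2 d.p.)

29.03

d = −(3/4) ln(1 − 4p/3) = −0.75 ln(1 − 0.751733) = −0.75 ln(0.248267)
  = −0.75 × (-1.393250) = 1.044938 substitutions/site.
Under a molecular clock d = 2μt, so t = d/(2μ) = 1.044938 / (2 × 0.018) = 29.03 Myr.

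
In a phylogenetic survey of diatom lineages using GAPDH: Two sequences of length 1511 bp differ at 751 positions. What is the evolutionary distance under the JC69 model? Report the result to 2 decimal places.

p = 751/1511 ≈ 0.497022.
d = −(3/4) ln(1 − 4p/3) = −0.75 ln(1 − 0.662696) = −0.75 ln(0.337304)
  = −0.75 × (-1.086771) = 0.815078 substitutions/site.

0.82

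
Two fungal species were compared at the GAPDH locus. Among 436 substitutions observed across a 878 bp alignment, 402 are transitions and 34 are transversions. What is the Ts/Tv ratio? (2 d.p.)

R = 402/34 = 11.823529… ≈ 11.82 (to 2 d.p.).

11.82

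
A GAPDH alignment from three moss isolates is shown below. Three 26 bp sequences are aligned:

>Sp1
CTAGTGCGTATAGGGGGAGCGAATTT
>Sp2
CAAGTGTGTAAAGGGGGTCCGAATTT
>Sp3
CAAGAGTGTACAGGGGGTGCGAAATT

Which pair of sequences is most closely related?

Sp1–Sp2: 5/26 differ, p = 0.192, d = 0.222.
Sp1–Sp3: 6/26 differ, p = 0.231, d = 0.276.
Sp2–Sp3: 4/26 differ, p = 0.154, d = 0.172.
The smallest distance is between Sp2 and Sp3.

Sp2 and Sp3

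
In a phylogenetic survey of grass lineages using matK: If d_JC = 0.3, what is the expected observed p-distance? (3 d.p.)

p = (3/4)(1 − e^(−4d/3)) = 0.75 × (1 − e^(-0.4)) = 0.75 × (1 − 0.670320) = 0.247260.

0.247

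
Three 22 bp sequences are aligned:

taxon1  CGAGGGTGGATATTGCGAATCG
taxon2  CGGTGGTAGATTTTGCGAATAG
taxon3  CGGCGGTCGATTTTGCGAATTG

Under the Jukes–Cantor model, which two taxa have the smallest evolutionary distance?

taxon2 and taxon3

taxon1–taxon2: 5/22 differ, p = 0.227, d = 0.271.
taxon1–taxon3: 5/22 differ, p = 0.227, d = 0.271.
taxon2–taxon3: 3/22 differ, p = 0.136, d = 0.151.
The smallest distance is between taxon2 and taxon3.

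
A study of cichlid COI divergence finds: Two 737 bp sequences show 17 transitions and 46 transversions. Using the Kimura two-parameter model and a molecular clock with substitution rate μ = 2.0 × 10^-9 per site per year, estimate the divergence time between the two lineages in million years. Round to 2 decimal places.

P = 17/737 ≈ 0.023066 and Q = 46/737 ≈ 0.062415.
Under the Kimura two-parameter model, d = −½ ln(1 − 2P − Q) − ¼ ln(1 − 2Q).
1 − 2P − Q = 0.891453, giving −½ ln(0.891453) = 0.057451.
1 − 2Q = 0.87517, giving −¼ ln(0.87517) = 0.033334.
d = 0.057451 + 0.033334 = 0.090785.
Under a molecular clock d = 2μt, so t = d/(2μ) = 0.090785 / (2 × 2.0 × 10^-9) = 22.70 million years.

22.70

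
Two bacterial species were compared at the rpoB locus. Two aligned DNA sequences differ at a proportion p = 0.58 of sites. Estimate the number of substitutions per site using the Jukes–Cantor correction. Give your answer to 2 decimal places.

d = −(3/4) ln(1 − 4p/3) = −0.75 ln(1 − 0.773333) = −0.75 ln(0.226667)
  = −0.75 × (-1.484273) = 1.113205 substitutions/site.

1.11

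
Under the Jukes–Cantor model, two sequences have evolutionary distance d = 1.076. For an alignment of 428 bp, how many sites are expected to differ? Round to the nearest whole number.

245

Invert JC69: p = (3/4)(1 − e^(−4d/3)) = 0.75 × (1 − e^(-1.434667)) = 0.75 × (1 − 0.238195) = 0.571354.
Expected differing sites = pL ≈ 0.571354 × 428 = 244.539512 ≈ 245.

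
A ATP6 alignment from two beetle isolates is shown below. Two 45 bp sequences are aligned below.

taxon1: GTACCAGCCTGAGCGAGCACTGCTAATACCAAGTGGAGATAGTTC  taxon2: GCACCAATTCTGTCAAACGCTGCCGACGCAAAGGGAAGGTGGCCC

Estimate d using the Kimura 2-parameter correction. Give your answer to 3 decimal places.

1.148

Of 45 sites, 18 differences are transitions and 4 are transversions, so P = 18/45 = 0.4 and Q = 4/45 ≈ 0.088889.
Under the Kimura two-parameter model, d = −½ ln(1 − 2P − Q) − ¼ ln(1 − 2Q).
1 − 2P − Q = 0.111111, giving −½ ln(0.111111) = 1.098613.
1 − 2Q = 0.822222, giving −¼ ln(0.822222) = 0.048936.
d = 1.098613 + 0.048936 = 1.147549.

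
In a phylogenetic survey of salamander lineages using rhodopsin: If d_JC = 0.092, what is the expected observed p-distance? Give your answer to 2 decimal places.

p = (3/4)(1 − e^(−4d/3)) = 0.75 × (1 − e^(-0.122667)) = 0.75 × (1 − 0.884558) = 0.086582.

0.09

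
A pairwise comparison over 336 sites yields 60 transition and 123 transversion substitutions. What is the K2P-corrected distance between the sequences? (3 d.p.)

0.972

P = 60/336 ≈ 0.178571 and Q = 123/336 ≈ 0.366071.
Under the Kimura two-parameter model, d = −½ ln(1 − 2P − Q) − ¼ ln(1 − 2Q).
1 − 2P − Q = 0.276787, giving −½ ln(0.276787) = 0.642254.
1 − 2Q = 0.267858, giving −¼ ln(0.267858) = 0.329325.
d = 0.642254 + 0.329325 = 0.971579.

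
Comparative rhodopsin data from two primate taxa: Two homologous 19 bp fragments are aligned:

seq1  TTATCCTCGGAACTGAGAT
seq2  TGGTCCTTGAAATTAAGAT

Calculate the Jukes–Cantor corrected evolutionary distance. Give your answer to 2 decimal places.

The sequences differ at 6 of 19 sites (2, 3, 8, 10, 13, 15), so p = 6/19 ≈ 0.315789.
d = −(3/4) ln(1 − 4p/3) = −0.75 ln(1 − 0.421052) = −0.75 ln(0.578948)
  = −0.75 × (-0.546543) = 0.409907 substitutions/site.

0.41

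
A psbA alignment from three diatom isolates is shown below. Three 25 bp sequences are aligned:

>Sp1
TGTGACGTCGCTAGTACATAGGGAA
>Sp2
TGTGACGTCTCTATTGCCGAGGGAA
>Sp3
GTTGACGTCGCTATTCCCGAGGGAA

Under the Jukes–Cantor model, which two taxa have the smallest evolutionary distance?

Sp1–Sp2: 5/25 differ, p = 0.200, d = 0.233.
Sp1–Sp3: 6/25 differ, p = 0.240, d = 0.289.
Sp2–Sp3: 4/25 differ, p = 0.160, d = 0.180.
The smallest distance is between Sp2 and Sp3.

Sp2 and Sp3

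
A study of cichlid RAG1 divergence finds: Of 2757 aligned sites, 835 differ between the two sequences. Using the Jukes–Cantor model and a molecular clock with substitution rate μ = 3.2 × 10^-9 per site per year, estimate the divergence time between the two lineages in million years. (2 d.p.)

60.61

p = 835/2757 ≈ 0.302865.
d = −(3/4) ln(1 − 4p/3) = −0.75 ln(1 − 0.40382) = −0.75 ln(0.59618)
  = −0.75 × (-0.517213) = 0.387910 substitutions/site.
Under a molecular clock d = 2μt, so t = d/(2μ) = 0.387910 / (2 × 3.2 × 10^-9) = 60.61 million years.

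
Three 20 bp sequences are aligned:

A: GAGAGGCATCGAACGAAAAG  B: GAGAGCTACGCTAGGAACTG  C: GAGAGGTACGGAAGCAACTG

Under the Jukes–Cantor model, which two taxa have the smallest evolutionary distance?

A–B: 9/20 differ, p = 0.450, d = 0.687.
A–C: 7/20 differ, p = 0.350, d = 0.471.
B–C: 4/20 differ, p = 0.200, d = 0.233.
The smallest distance is between B and C.

B and C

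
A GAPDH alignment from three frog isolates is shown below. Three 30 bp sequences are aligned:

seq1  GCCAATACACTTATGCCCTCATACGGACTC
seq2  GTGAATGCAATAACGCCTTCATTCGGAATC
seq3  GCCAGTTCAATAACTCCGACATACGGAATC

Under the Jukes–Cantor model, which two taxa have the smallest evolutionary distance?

seq1–seq2: 9/30 differ, p = 0.300, d = 0.383.
seq1–seq3: 9/30 differ, p = 0.300, d = 0.383.
seq2–seq3: 8/30 differ, p = 0.267, d = 0.330.
The smallest distance is between seq2 and seq3.

seq2 and seq3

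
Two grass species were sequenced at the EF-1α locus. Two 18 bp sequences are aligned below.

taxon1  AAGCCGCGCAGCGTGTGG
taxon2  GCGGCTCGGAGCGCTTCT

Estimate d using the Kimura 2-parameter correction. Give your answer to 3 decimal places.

0.848

Of 18 sites, 2 differences are transitions and 7 are transversions, so P = 2/18 ≈ 0.111111 and Q = 7/18 ≈ 0.388889.
Under the Kimura two-parameter model, d = −½ ln(1 − 2P − Q) − ¼ ln(1 − 2Q).
1 − 2P − Q = 0.388889, giving −½ ln(0.388889) = 0.472231.
1 − 2Q = 0.222222, giving −¼ ln(0.222222) = 0.376020.
d = 0.472231 + 0.376020 = 0.848251.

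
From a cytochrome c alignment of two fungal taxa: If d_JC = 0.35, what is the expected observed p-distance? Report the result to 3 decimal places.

0.280

p = (3/4)(1 − e^(−4d/3)) = 0.75 × (1 − e^(-0.466667)) = 0.75 × (1 − 0.627089) = 0.279683.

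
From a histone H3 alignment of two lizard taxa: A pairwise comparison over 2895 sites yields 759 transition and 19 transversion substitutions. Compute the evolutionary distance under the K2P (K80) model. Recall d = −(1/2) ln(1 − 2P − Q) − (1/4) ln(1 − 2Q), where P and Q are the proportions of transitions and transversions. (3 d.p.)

0.382

P = 759/2895 ≈ 0.262176 and Q = 19/2895 ≈ 0.006563.
Under the Kimura two-parameter model, d = −½ ln(1 − 2P − Q) − ¼ ln(1 − 2Q).
1 − 2P − Q = 0.469085, giving −½ ln(0.469085) = 0.378486.
1 − 2Q = 0.986874, giving −¼ ln(0.986874) = 0.003303.
d = 0.378486 + 0.003303 = 0.381789.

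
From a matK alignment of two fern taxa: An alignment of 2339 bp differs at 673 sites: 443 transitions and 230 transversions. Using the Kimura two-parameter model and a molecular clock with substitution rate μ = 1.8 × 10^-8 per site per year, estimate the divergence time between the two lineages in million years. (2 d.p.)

P = 443/2339 ≈ 0.189397 and Q = 230/2339 ≈ 0.098333.
Under the Kimura two-parameter model, d = −½ ln(1 − 2P − Q) − ¼ ln(1 − 2Q).
1 − 2P − Q = 0.522873, giving −½ ln(0.522873) = 0.324208.
1 − 2Q = 0.803334, giving −¼ ln(0.803334) = 0.054746.
d = 0.324208 + 0.054746 = 0.378954.
Under a molecular clock d = 2μt, so t = d/(2μ) = 0.378954 / (2 × 1.8 × 10^-8) = 10.53 million years.

10.53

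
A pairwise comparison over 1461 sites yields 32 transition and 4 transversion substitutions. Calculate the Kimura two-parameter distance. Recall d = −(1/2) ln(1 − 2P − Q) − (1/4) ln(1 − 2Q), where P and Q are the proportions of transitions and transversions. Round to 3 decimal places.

0.025

P = 32/1461 ≈ 0.021903 and Q = 4/1461 ≈ 0.002738.
Under the Kimura two-parameter model, d = −½ ln(1 − 2P − Q) − ¼ ln(1 − 2Q).
1 − 2P − Q = 0.953456, giving −½ ln(0.953456) = 0.023831.
1 − 2Q = 0.994524, giving −¼ ln(0.994524) = 0.001373.
d = 0.023831 + 0.001373 = 0.025204.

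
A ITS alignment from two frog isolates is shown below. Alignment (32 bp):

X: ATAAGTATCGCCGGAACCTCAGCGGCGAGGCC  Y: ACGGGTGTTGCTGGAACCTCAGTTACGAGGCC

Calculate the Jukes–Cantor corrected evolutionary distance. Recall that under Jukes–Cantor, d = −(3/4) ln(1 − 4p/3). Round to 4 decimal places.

0.3525

The sequences differ at 9 of 32 sites (2, 3, 4, 7, 9, 12, 23, 24, 25), so p = 9/32 = 0.28125.
d = −(3/4) ln(1 − 4p/3) = −0.75 ln(1 − 0.375) = −0.75 ln(0.625)
  = −0.75 × (-0.470004) = 0.352503 substitutions/site.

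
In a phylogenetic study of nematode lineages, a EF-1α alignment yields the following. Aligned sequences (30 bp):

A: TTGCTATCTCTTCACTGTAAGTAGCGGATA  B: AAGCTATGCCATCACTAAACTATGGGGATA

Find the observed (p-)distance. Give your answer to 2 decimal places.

The sequences differ at 12 of 30 positions.
p = 12/30 = 0.40.

0.40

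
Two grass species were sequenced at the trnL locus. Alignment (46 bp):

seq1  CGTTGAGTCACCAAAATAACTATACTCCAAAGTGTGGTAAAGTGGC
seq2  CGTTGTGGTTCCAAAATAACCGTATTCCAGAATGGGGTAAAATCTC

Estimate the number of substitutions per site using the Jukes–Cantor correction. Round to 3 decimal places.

The sequences differ at 13 of 46 sites, so p = 13/46 ≈ 0.282609.
d = −(3/4) ln(1 − 4p/3) = −0.75 ln(1 − 0.376812) = −0.75 ln(0.623188)
  = −0.75 × (-0.472907) = 0.354680 substitutions/site.

0.355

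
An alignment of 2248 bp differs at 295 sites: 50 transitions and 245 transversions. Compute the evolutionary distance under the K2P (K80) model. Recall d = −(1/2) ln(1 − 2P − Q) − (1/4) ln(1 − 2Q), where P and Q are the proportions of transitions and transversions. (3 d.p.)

P = 50/2248 ≈ 0.022242 and Q = 245/2248 ≈ 0.108986.
Under the Kimura two-parameter model, d = −½ ln(1 − 2P − Q) − ¼ ln(1 − 2Q).
1 − 2P − Q = 0.84653, giving −½ ln(0.84653) = 0.083305.
1 − 2Q = 0.782028, giving −¼ ln(0.782028) = 0.061466.
d = 0.083305 + 0.061466 = 0.144771.

0.145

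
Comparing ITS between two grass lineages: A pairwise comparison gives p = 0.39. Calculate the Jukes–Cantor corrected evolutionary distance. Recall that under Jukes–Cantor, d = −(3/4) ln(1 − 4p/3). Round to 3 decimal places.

0.550

d = −(3/4) ln(1 − 4p/3) = −0.75 ln(1 − 0.52) = −0.75 ln(0.48)
  = −0.75 × (-0.733969) = 0.550477 substitutions/site.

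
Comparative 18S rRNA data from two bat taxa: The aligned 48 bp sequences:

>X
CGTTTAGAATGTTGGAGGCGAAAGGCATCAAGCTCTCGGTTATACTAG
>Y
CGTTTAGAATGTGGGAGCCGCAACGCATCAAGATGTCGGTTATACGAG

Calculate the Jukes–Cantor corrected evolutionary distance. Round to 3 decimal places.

0.162

The sequences differ at 7 of 48 sites (13, 18, 21, 24, 33, 35, 46), so p = 7/48 ≈ 0.145833.
d = −(3/4) ln(1 − 4p/3) = −0.75 ln(1 − 0.194444) = −0.75 ln(0.805556)
  = −0.75 × (-0.216223) = 0.162167 substitutions/site.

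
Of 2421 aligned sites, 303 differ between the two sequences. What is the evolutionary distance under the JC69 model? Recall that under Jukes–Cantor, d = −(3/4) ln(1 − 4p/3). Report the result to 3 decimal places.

p = 303/2421 ≈ 0.125155.
d = −(3/4) ln(1 − 4p/3) = −0.75 ln(1 − 0.166873) = −0.75 ln(0.833127)
  = −0.75 × (-0.182569) = 0.136927 substitutions/site.

0.137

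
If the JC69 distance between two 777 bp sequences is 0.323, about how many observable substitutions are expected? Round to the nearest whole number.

204

Invert JC69: p = (3/4)(1 − e^(−4d/3)) = 0.75 × (1 − e^(-0.430667)) = 0.75 × (1 − 0.650075) = 0.262444.
Expected differing sites = pL ≈ 0.262444 × 777 = 203.918988 ≈ 204.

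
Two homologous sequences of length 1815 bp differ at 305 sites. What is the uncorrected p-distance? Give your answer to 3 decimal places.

0.168

p = 305/1815 = 0.168044… ≈ 0.168 (to 3 d.p.).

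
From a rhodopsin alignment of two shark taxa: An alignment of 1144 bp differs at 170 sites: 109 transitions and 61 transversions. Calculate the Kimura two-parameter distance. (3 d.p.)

P = 109/1144 ≈ 0.09528 and Q = 61/1144 ≈ 0.053322.
Under the Kimura two-parameter model, d = −½ ln(1 − 2P − Q) − ¼ ln(1 − 2Q).
1 − 2P − Q = 0.756118, giving −½ ln(0.756118) = 0.139779.
1 − 2Q = 0.893356, giving −¼ ln(0.893356) = 0.028193.
d = 0.139779 + 0.028193 = 0.167972.

0.168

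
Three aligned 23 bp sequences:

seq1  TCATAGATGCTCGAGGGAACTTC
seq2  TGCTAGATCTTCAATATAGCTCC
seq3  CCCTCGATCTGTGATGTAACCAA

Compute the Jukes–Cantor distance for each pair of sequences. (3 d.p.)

seq1–seq2: 10/23 sites differ → p ≈ 0.434783, d = −0.75 ln(1 − 0.579711) = 0.650110 ≈ 0.650.
seq1–seq3: 12/23 sites differ → p ≈ 0.521739, d = −0.75 ln(1 − 0.695652) = 0.892188 ≈ 0.892.
seq2–seq3: 11/23 sites differ → p ≈ 0.478261, d = −0.75 ln(1 − 0.637681) = 0.761423 ≈ 0.761.

d(seq1,seq2) = 0.650, d(seq1,seq3) = 0.892, d(seq2,seq3) = 0.761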